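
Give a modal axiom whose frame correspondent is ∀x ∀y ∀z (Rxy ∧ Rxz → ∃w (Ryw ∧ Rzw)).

◇□p → □◇p

The condition is convergence. The .2 schema ◇□p → □◇p defines it.
Suppose ◇□p→□◇p is valid. Take Rxy, Rxz and set V(p)={w : Ryw}. Then □p at y so ◇□p at x, so □◇p at x, so ◇p at z, giving w with Rzw and Ryw.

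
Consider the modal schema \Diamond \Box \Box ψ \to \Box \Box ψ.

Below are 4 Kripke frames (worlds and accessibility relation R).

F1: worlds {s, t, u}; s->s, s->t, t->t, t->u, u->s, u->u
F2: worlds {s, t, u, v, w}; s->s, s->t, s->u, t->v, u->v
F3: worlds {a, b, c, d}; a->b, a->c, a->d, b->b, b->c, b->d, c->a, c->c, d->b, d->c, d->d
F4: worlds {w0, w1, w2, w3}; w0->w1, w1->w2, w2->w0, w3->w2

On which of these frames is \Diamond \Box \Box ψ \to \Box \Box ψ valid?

This is the axiom for a generalized confluence (Geach) condition; its first-order frame correspondent is \forall x \forall y \forall z ((xRy \wedge x R^2 z) \to \exists w (y R^2 w \wedge z = w)).
F1: holds.
F2: fails — sRt, sR²s but no w* with tR²w* and s=w*.
F3: holds.
F4: fails — w0Rw1, w0R²w2 but no w with w1R²w and w2=w.

F1, F3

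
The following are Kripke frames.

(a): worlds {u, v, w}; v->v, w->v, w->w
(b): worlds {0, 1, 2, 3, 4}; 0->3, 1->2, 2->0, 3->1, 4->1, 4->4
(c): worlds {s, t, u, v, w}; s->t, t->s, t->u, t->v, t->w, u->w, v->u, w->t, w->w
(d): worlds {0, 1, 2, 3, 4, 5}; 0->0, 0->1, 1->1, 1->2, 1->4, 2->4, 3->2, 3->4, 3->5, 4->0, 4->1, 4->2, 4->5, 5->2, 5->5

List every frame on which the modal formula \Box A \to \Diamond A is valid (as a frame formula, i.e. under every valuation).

This is the axiom for seriality; its first-order frame correspondent is \forall x \exists y Rxy.
(a): fails — world u has no successor.
(b): condition met.
(c): condition met.
(d): condition met.

(b), (c), (d)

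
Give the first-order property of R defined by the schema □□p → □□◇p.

∀x ∀z (xR²z → ∃w (xR²w ∧ zRw))

This is a Sahlqvist (Geach-type) schema ◇^0□^2p → □^2◇^1p.
Minimal-valuation argument: fix x; take any y with xR^0y and any z with xR^2z. Set V(p) to the set of worlds R-reachable from y in exactly 2 steps. Then □^2p holds at y, so the antecedent holds at x; validity forces ◇^1p at z, giving a w with zR^1w and yR^2w.
First-order correspondent: ∀x ∀z (xR²z → ∃w (xR²w ∧ zRw)).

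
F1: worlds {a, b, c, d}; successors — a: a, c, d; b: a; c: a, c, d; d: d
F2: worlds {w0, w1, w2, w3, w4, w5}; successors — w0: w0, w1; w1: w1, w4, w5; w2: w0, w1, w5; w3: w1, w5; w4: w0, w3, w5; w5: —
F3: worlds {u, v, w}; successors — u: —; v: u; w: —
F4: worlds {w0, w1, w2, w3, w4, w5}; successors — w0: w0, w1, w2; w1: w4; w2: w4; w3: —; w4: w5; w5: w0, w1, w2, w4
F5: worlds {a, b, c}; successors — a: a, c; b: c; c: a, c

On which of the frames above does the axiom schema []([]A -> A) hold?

F1, F5

The schema corresponds to shift-reflexivity: forall x forall y (Rxy -> Ryy).
F1: satisfies the condition.
F2: fails — Rw1w5 but not Rw5w5.
F3: fails — Rvu but not Ruu.
F4: fails — Rw2w4 but not Rw4w4.
F5: satisfies the condition.
Valid on: F1, F5.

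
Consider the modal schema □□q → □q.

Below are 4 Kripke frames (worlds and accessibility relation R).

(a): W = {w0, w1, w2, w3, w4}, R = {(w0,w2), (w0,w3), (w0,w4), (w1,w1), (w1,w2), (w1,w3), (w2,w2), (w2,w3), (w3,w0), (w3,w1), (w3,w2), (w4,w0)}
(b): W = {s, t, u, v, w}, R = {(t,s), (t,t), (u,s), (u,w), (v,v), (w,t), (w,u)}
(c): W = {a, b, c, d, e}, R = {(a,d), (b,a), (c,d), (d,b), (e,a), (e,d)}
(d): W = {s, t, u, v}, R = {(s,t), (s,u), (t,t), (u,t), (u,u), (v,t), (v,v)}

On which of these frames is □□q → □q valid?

The schema corresponds to density: ∀x ∀y (Rxy → ∃z (Rxz ∧ Rzy)).
(a): fails — Rw0w4 but no z with Rw0z and Rzw4.
(b): fails — Ruw but no z with Ruz and Rzw.
(c): fails — Rcd but no z with Rcz and Rzd.
(d): satisfies the condition.

(d)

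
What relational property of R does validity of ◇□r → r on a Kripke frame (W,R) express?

symmetry

Equivalently (dual form): r → □◇r.
Suppose r→□◇r is valid. Take Rxy and set V(r)={x}. Then r at x, so □◇r at x, so ◇r at y, so some z with Ryz has r; z=x, i.e. Ryx.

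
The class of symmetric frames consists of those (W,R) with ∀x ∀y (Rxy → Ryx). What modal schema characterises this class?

This is symmetry; the standard corresponding axiom is B: r → □◇r.
Suppose r→□◇r is valid. Take Rxy and set V(r)={x}. Then r at x, so □◇r at x, so ◇r at y, so some z with Ryz has r; z=x, i.e. Ryx.

r → □◇r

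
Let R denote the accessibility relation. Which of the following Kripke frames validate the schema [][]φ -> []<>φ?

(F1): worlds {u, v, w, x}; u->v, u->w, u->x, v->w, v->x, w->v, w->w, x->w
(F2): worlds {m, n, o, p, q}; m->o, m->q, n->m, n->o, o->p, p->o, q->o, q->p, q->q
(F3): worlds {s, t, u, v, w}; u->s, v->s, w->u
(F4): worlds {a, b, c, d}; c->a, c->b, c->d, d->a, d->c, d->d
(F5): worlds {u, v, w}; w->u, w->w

(F1), (F2)

This is the axiom for a generalized confluence (Geach) condition; its first-order frame correspondent is forall x forall z (xRz -> exists w (x R^2 w & zRw)).
(F1): holds.
(F2): holds.
(F3): fails — uRs but no w* with uR²w* and sRw*.
(F4): fails — cRa but no w with cR²w and aRw.
(F5): fails — wRu but no t with wR²t and uRt.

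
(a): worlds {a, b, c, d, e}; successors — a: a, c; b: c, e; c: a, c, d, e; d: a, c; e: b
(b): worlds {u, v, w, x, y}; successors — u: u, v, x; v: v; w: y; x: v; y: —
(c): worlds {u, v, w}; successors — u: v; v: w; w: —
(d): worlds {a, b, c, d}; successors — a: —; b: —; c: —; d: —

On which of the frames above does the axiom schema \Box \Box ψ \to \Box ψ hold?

This is the axiom for density; its first-order frame correspondent is \forall x \forall y (Rxy \to \exists z (Rxz \wedge Rzy)).
(a): fails — Reb but no z with Rez and Rzb.
(b): fails — Rwy but no z with Rwz and Rzy.
(c): fails — Ruv but no z with Ruz and Rzv.
(d): ✓.
Valid on: (d).

(d)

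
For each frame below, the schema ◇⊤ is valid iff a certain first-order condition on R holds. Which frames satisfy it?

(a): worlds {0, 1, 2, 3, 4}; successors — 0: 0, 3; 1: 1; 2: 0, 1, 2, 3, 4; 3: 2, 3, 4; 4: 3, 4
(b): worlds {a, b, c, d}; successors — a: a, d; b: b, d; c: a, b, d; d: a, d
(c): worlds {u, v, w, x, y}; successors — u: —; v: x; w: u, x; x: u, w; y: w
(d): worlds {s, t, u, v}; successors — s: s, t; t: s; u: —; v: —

(a), (b)

The schema corresponds to seriality: ∀x ∃y Rxy.
(a): condition met.
(b): condition met.
(c): fails — world u has no successor.
(d): fails — world u has no successor.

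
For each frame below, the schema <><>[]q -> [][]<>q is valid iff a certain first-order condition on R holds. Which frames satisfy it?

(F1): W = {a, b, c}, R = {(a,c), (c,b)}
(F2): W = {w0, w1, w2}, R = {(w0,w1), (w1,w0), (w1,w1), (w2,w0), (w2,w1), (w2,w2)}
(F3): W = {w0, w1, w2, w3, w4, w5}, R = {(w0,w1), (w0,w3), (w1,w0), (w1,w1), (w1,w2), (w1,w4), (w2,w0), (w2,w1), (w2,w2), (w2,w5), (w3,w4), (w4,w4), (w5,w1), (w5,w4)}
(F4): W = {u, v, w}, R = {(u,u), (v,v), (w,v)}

(F2), (F4)

The schema corresponds to a generalized confluence (Geach) condition: forall x forall y forall z ((x R^2 y & x R^2 z) -> exists w (yRw & zRw)).
(F1): fails — aR²b, aR²b but no w with bRw and bRw.
(F2): ✓.
(F3): fails — w0R²w0, w0R²w4 but no w with w0Rw and w4Rw.
(F4): ✓.
Valid on: (F2), (F4).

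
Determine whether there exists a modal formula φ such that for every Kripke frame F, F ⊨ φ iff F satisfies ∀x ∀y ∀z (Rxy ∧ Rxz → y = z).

Yes — defined by ◇q → □q

This is a Sahlqvist condition; the CD axiom ◇q → □q defines it.
Suppose ◇q→□q is valid. Take Rxy, Rxz and set V(q)={y}. Then ◇q at x, so □q at x, so q at z, i.e. z=y.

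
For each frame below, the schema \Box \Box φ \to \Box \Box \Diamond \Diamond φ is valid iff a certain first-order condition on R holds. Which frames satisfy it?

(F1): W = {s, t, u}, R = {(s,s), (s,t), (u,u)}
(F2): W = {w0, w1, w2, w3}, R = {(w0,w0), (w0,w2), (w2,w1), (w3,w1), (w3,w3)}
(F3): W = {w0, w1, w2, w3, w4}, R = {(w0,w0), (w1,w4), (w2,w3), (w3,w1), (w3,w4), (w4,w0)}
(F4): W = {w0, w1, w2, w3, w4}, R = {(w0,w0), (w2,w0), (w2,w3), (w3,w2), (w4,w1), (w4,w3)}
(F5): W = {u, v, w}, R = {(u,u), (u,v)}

This is the axiom for a generalized confluence (Geach) condition; its first-order frame correspondent is \forall x \forall z (x R^2 z \to \exists w (x R^2 w \wedge z R^2 w)).
(F1): fails — sR²t but no w with sR²w and tR²w.
(F2): fails — w0R²w1 but no w with w0R²w and w1R²w.
(F3): fails — w2R²w1 but no w with w2R²w and w1R²w.
(F4): ✓.
(F5): fails — uR²v but no t with uR²t and vR²t.

(F4)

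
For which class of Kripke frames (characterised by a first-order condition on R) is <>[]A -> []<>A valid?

convergence: forall x forall y forall z (Rxy & Rxz -> exists w (Ryw & Rzw))

Suppose ◇□A→□◇A is valid. Take Rxy, Rxz and set V(A)={w : Ryw}. Then □A at y so ◇□A at x, so □◇A at x, so ◇A at z, giving w with Rzw and Ryw.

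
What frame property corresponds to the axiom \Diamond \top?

seriality

◇⊤ holds at w iff w has a successor, so frame-validity of ◇⊤ is exactly seriality. Equivalently via □A → ◇A:
Suppose □A→◇A is valid. At any x set V(A)=W. Then □A at x, so ◇A at x, so x has a successor.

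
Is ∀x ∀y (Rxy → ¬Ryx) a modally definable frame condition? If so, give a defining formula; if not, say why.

Not definable by any modal formula

Any modally definable frame class is closed under surjective bounded morphisms.
The 4-cycle (worlds 0,1,2,3 with 0→1→2→3→0) is asymmetric. Mapping every world to a single reflexive point • is a surjective bounded morphism, and the reflexive point is not asymmetric (R•• but asymmetry requires ¬R••).
So no modal formula (or set of formulas) defines exactly the asymmetric frames.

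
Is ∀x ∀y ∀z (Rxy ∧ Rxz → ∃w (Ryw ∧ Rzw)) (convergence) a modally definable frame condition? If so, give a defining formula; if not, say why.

Yes — defined by ◇□p → □◇p

Yes: it is convergence, defined by the .2 schema ◇□p → □◇p.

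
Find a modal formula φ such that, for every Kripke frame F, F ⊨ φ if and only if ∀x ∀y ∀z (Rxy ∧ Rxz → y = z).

◇p → □p

The condition is partial functionality. The CD schema ◇p → □p defines it.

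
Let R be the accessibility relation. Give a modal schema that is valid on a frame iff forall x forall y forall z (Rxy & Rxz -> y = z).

A defining formula is ◇ψ → □ψ (the CD axiom).
Suppose ◇ψ→□ψ is valid. Take Rxy, Rxz and set V(ψ)={y}. Then ◇ψ at x, so □ψ at x, so ψ at z, i.e. z=y.

◇ψ → □ψ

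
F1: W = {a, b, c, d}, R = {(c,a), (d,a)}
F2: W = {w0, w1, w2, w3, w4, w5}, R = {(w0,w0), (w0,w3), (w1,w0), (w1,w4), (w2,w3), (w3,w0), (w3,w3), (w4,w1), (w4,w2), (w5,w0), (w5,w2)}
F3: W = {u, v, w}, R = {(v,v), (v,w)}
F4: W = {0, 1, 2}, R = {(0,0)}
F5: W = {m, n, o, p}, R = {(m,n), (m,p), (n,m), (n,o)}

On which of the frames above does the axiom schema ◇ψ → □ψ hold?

This is the axiom for partial functionality; its first-order frame correspondent is ∀x ∀y ∀z (Rxy ∧ Rxz → y = z).
F1: holds.
F2: fails — w0 sees both w0 and w3.
F3: fails — v sees both v and w.
F4: holds.
F5: fails — m sees both n and p.

F1, F4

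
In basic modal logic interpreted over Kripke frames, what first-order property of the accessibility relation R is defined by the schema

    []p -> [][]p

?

Suppose □p→□□p is valid. Take Rxy, Ryz and set V(p)={w : Rxw}. Then □p at x, so □□p at x, so □p at y, so p at z, i.e. Rxz.
Conversely, on a frame with transitivity the schema holds at every world under every valuation.
Frame condition: forall x forall y forall z (Rxy & Ryz -> Rxz).

Transitivity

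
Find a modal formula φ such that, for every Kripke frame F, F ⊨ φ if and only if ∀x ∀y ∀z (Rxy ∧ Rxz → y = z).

◇ψ → □ψ

This is partial functionality; the standard corresponding axiom is CD: ◇ψ → □ψ.
Suppose ◇ψ→□ψ is valid. Take Rxy, Rxz and set V(ψ)={y}. Then ◇ψ at x, so □ψ at x, so ψ at z, i.e. z=y.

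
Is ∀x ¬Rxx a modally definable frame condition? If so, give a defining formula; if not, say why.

No — not modally definable

Any modally definable frame class is closed under surjective bounded morphisms.
The 3-cycle (worlds a,b,c with a→b→c→a) is irreflexive, and the map sending every world to a single reflexive point • is a surjective bounded morphism (forth: every edge maps to (•,•); back: every world has a successor). So any modal formula valid on the 3-cycle is also valid on the reflexive point, which is not irreflexive.
Hence irreflexivity is not modally definable.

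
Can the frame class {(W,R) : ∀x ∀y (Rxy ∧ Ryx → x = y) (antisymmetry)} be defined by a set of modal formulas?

Any modally definable frame class is closed under surjective bounded morphisms.
The 4-cycle (worlds s,t,u,v with s→t→u→v→s) is antisymmetric. Sending even-indexed worlds to • and odd-indexed worlds to ∘ is a surjective bounded morphism onto the two-world frame with •↔∘, which is not antisymmetric.
So the class is not modally definable.

No — not modally definable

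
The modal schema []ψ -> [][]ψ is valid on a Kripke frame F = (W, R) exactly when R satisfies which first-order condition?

transitivity: forall x forall y forall z (Rxy & Ryz -> Rxz)

This schema is the 4 axiom.
It corresponds to transitivity: forall x forall y forall z (Rxy & Ryz -> Rxz).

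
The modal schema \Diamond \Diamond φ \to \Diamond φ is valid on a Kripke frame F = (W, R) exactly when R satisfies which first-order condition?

transitivity

This schema is equivalent to the 4 axiom □φ → □□φ.
It corresponds to transitivity: \forall x \forall y \forall z (Rxy \wedge Ryz \to Rxz).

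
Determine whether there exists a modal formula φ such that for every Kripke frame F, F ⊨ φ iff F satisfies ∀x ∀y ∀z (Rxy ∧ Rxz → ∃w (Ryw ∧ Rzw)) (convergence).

Definable; ◇□r → □◇r defines it

This is a Sahlqvist condition; the .2 axiom ◇□r → □◇r defines it.
Suppose ◇□r→□◇r is valid. Take Rxy, Rxz and set V(r)={w : Ryw}. Then □r at y so ◇□r at x, so □◇r at x, so ◇r at z, giving w with Rzw and Ryw.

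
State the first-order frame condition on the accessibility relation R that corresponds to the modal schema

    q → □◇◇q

This is a Sahlqvist (Geach-type) schema ◇^0□^0q → □^1◇^2q.
First-order correspondent: ∀x ∀z (xRz → ∃w (x = w ∧ zR²w)).

∀x ∀z (xRz → ∃w (x = w ∧ zR²w))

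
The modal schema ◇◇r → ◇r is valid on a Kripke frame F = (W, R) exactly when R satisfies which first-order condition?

transitivity

Replacing r by ¬r and contraposing gives the equivalent schema □r → □□r.
Suppose □r→□□r is valid. Take Rxy, Ryz and set V(r)={w : Rxw}. Then □r at x, so □□r at x, so □r at y, so r at z, i.e. Rxz.
Conversely, any frame satisfying ∀x ∀y ∀z (Rxy ∧ Ryz → Rxz) validates the schema.
Frame condition: ∀x ∀y ∀z (Rxy ∧ Ryz → Rxz).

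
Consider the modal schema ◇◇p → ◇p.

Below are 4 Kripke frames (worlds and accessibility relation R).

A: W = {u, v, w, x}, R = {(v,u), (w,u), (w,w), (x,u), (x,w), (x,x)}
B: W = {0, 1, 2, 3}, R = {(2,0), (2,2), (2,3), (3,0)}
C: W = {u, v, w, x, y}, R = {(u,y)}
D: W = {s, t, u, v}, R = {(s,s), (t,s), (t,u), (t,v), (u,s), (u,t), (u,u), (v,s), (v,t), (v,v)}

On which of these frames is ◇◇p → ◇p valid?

A, B, C

This is the axiom for transitivity; its first-order frame correspondent is ∀x ∀y ∀z (Rxy ∧ Ryz → Rxz).
A: holds.
B: holds.
C: holds.
D: fails — Rtv and Rvt but not Rtt.
Valid on: A, B, C.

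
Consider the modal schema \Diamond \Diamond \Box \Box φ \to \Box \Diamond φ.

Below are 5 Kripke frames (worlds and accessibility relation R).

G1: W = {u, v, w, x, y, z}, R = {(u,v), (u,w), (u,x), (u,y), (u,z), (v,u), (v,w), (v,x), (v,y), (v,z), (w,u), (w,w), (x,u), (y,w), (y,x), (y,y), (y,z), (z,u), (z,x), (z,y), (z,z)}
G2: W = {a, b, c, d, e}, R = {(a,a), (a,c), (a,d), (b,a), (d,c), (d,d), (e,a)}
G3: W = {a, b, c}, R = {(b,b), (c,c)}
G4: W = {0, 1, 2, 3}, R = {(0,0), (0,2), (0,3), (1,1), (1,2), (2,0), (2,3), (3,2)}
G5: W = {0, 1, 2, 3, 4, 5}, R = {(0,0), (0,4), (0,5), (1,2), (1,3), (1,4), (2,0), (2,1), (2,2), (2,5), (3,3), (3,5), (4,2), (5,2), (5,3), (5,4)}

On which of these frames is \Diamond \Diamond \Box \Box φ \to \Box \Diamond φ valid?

G3, G5

Frame correspondent (Sahlqvist): \forall x \forall y \forall z ((x R^2 y \wedge xRz) \to \exists w (y R^2 w \wedge zRw)) — i.e. a generalized confluence (Geach) condition.
G1: fails — uR²x, uRx but no t with xR²t and xRt.
G2: fails — aR²a, aRc but no w with aR²w and cRw.
G3: ✓.
G4: fails — 0R²3, 0R3 but no w with 3R²w and 3Rw.
G5: ✓.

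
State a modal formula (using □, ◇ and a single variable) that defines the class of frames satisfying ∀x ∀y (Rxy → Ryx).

ψ → □◇ψ

This is symmetry; the standard corresponding axiom is B: ψ → □◇ψ.
Suppose ψ→□◇ψ is valid. Take Rxy and set V(ψ)={x}. Then ψ at x, so □◇ψ at x, so ◇ψ at y, so some z with Ryz has ψ; z=x, i.e. Ryx.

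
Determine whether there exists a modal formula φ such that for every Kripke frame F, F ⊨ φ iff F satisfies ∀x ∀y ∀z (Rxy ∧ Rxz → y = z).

Yes: it is partial functionality, defined by the CD schema ◇p → □p.
Suppose ◇p→□p is valid. Take Rxy, Rxz and set V(p)={y}. Then ◇p at x, so □p at x, so p at z, i.e. z=y.

Yes — defined by ◇p → □p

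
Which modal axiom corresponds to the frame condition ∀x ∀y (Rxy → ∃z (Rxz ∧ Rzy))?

This is density; the standard corresponding axiom is C4: □□q → □q.
Suppose □□q→□q is valid. Take Rxy and set V(q)={w : xR²w}. Then □□q at x, so □q at x, so q at y, i.e. ∃z(Rxz∧Rzy).

□□q → □q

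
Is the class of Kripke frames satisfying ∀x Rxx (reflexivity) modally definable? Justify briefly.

This is a Sahlqvist condition; the T axiom □q → q defines it.

Yes — defined by □q → q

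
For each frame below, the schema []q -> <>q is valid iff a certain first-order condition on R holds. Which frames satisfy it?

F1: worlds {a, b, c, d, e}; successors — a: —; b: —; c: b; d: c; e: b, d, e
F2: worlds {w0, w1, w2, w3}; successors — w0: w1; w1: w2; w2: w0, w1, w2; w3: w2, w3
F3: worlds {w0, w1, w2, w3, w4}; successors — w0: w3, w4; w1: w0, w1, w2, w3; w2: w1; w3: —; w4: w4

F2

The schema corresponds to seriality: forall x exists y Rxy.
F1: fails — world a has no successor.
F2: holds.
F3: fails — world w3 has no successor.
Valid on: F2.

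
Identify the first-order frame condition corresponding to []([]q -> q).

Suppose □(□q→q) is valid. Take Rxy and set V(q)={w : Ryw}. Then at y, □q holds; since □(□q→q) at x, □q→q at y, so q at y, i.e. Ryy.

Shift-reflexivity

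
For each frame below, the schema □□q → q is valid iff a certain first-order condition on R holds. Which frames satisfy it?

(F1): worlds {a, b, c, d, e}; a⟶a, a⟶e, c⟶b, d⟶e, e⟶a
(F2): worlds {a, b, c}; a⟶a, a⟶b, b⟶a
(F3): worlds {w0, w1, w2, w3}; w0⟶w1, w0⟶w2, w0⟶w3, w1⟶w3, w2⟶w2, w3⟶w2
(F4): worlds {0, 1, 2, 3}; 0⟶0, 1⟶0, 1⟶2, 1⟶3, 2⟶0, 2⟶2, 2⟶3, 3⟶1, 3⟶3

(F4)

This is the axiom for a generalized confluence (Geach) condition; its first-order frame correspondent is ∀x ∃w (xR²w ∧ x = w).
(F1): fails — at b but no w with bR²w and b=w.
(F2): fails — at c but no w with cR²w and c=w.
(F3): fails — at w0 but no w with w0R²w and w0=w.
(F4): condition met.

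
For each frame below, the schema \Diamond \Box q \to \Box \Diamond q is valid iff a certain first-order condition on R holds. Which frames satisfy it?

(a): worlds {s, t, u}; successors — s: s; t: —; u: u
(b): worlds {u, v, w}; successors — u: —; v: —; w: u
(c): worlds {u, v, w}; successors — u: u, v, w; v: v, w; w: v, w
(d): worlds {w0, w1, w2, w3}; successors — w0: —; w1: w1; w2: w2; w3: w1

This is the axiom for convergence; its first-order frame correspondent is \forall x \forall y \forall z (Rxy \wedge Rxz \to \exists w (Ryw \wedge Rzw)).
(a): holds.
(b): fails — Rwu and Rwu but u and u have no common successor.
(c): holds.
(d): holds.

(a), (c), (d)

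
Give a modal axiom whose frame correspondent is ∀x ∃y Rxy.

The condition is seriality. The D schema □s → ◇s defines it.
Suppose □s→◇s is valid. At any x set V(s)=W. Then □s at x, so ◇s at x, so x has a successor.

□s → ◇s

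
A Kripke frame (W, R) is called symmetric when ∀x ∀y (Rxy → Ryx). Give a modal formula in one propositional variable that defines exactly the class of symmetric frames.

p → □◇p

This is symmetry; the standard corresponding axiom is B: p → □◇p.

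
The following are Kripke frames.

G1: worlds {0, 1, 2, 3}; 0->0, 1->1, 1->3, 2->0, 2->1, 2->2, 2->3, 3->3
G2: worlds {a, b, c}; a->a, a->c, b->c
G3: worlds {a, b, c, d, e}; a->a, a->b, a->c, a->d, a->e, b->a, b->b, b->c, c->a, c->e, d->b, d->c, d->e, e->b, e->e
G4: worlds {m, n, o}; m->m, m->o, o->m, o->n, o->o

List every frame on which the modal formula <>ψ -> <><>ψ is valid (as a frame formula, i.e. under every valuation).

This is the axiom for a generalized confluence (Geach) condition; its first-order frame correspondent is forall x forall y (xRy -> exists w (y = w & x R^2 w)).
G1: ✓.
G2: fails — bRc but no w with c=w and bR²w.
G3: ✓.
G4: ✓.

G1, G3, G4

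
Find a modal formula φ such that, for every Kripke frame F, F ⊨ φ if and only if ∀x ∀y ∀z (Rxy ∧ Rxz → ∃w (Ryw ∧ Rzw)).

The condition is convergence. The .2 schema ◇□q → □◇q defines it.
Suppose ◇□q→□◇q is valid. Take Rxy, Rxz and set V(q)={w : Ryw}. Then □q at y so ◇□q at x, so □◇q at x, so ◇q at z, giving w with Rzw and Ryw.

◇□q → □◇q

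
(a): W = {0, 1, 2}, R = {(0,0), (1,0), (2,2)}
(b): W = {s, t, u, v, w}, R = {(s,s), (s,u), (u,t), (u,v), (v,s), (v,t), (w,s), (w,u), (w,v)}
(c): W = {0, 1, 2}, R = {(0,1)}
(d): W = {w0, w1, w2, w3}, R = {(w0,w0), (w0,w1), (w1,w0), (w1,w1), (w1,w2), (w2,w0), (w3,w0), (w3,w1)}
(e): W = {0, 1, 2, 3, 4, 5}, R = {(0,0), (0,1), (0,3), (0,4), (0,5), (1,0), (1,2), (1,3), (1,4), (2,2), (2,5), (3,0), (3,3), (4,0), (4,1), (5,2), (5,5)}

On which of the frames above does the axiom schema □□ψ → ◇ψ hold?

(a), (d), (e)

The schema corresponds to a generalized confluence (Geach) condition: ∀x ∃w (xR²w ∧ xRw).
(a): satisfies the condition.
(b): fails — at t but no w* with tR²w* and tRw*.
(c): fails — at 0 but no w with 0R²w and 0Rw.
(d): satisfies the condition.
(e): satisfies the condition.
Valid on: (a), (d), (e).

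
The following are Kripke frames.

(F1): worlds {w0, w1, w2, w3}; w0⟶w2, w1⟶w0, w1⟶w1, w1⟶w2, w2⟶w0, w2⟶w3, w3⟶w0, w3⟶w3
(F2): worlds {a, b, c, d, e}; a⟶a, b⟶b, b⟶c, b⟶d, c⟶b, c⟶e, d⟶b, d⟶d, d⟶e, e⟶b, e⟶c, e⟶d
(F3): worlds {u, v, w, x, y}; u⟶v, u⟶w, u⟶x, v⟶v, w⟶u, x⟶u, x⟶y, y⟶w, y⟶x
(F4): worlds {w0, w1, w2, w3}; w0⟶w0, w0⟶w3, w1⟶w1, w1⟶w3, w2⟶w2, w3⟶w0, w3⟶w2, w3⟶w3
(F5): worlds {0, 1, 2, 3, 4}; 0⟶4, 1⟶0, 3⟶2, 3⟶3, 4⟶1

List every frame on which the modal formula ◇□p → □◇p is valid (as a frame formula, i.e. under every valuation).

(F2)

Frame correspondent (Sahlqvist): ∀x ∀y ∀z (Rxy ∧ Rxz → ∃w (Ryw ∧ Rzw)) — i.e. convergence.
(F1): fails — Rw1w2 and Rw1w0 but w2 and w0 have no common successor.
(F2): ✓.
(F3): fails — Ruv and Ruw but v and w have no common successor.
(F4): fails — Rw3w2 and Rw3w0 but w2 and w0 have no common successor.
(F5): fails — R32 and R32 but 2 and 2 have no common successor.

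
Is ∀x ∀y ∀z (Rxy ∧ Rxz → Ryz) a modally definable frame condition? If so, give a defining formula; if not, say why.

Yes: it is the Euclidean property, defined by the 5 schema ◇r → □◇r.

Definable; ◇r → □◇r defines it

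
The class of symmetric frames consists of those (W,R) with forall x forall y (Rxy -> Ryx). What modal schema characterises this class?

A defining formula is p → □◇p (the B axiom).
Suppose p→□◇p is valid. Take Rxy and set V(p)={x}. Then p at x, so □◇p at x, so ◇p at y, so some z with Ryz has p; z=x, i.e. Ryx.

p → □◇p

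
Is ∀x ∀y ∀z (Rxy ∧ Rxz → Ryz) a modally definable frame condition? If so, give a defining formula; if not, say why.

Yes — defined by ◇p → □◇p

The condition is the Euclidean property. A defining modal formula is ◇p → □◇p.
Suppose ◇p→□◇p is valid. Take Rxy, Rxz and set V(p)={y}. Then ◇p at x, so □◇p at x, so ◇p at z, so some w with Rzw has p; w=y, i.e. Rzy. By symmetry of the argument, Ryz.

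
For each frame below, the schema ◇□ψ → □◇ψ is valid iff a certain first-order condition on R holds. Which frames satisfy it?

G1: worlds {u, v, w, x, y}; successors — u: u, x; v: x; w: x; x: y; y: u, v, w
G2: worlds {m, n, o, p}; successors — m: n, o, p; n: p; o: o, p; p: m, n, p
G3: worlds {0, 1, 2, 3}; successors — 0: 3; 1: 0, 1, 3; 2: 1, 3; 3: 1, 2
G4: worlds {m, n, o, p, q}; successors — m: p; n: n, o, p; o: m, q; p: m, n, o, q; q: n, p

G2

This is the axiom for convergence; its first-order frame correspondent is ∀x ∀y ∀z (Rxy ∧ Rxz → ∃w (Ryw ∧ Rzw)).
G1: fails — Ruu and Rux but u and x have no common successor.
G2: satisfies the condition.
G3: fails — R10 and R13 but 0 and 3 have no common successor.
G4: fails — Rnn and Rno but n and o have no common successor.
Valid on: G2.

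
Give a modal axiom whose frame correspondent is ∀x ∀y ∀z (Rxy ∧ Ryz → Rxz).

The condition is transitivity. The 4 schema □s → □□s defines it.
Suppose □s→□□s is valid. Take Rxy, Ryz and set V(s)={w : Rxw}. Then □s at x, so □□s at x, so □s at y, so s at z, i.e. Rxz.

□s → □□s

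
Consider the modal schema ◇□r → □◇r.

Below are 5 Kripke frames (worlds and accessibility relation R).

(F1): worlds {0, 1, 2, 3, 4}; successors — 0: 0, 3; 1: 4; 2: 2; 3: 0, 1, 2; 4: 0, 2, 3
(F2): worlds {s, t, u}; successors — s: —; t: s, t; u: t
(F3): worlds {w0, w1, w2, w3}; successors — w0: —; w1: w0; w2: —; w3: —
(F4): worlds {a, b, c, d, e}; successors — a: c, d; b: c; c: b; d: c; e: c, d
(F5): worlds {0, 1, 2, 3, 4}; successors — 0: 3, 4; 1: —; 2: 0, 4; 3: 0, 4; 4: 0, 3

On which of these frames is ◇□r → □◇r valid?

The schema corresponds to convergence: ∀x ∀y ∀z (Rxy ∧ Rxz → ∃w (Ryw ∧ Rzw)).
(F1): fails — R32 and R31 but 2 and 1 have no common successor.
(F2): fails — Rtt and Rts but t and s have no common successor.
(F3): fails — Rw1w0 and Rw1w0 but w0 and w0 have no common successor.
(F4): fails — Rac and Rad but c and d have no common successor.
(F5): holds.
Valid on: (F5).

(F5)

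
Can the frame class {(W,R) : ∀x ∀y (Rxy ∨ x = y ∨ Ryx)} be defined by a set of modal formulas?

Not definable by any modal formula

Any modally definable frame class is closed under disjoint unions.
Take 3 disjoint single-world reflexive frames: each is trivially connected, but their disjoint union has 3 worlds with no edge between distinct components, so it is not connected.
So no modal formula (or set of formulas) defines exactly the connected frames.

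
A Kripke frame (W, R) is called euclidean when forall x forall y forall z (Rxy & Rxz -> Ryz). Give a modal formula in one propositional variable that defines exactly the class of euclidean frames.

◇r → □◇r

This is the Euclidean property; the standard corresponding axiom is 5: ◇r → □◇r.
Suppose ◇r→□◇r is valid. Take Rxy, Rxz and set V(r)={y}. Then ◇r at x, so □◇r at x, so ◇r at z, so some w with Rzw has r; w=y, i.e. Rzy. By symmetry of the argument, Ryz.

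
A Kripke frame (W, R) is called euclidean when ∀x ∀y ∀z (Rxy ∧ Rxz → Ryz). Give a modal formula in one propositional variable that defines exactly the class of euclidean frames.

◇ψ → □◇ψ

This is the Euclidean property; the standard corresponding axiom is 5: ◇ψ → □◇ψ.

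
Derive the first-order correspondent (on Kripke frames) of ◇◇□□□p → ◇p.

This is a Sahlqvist (Geach-type) schema ◇^2□^3p → □^0◇^1p.
Minimal-valuation argument: fix x; take any y with xR^2y and any z with xR^0z. Set V(p) to the set of worlds R-reachable from y in exactly 3 steps. Then □^3p holds at y, so the antecedent holds at x; validity forces ◇^1p at z, giving a w with zR^1w and yR^3w.
First-order correspondent: ∀x ∀y (xR²y → ∃w (yR³w ∧ xRw)).

∀x ∀y (xR²y → ∃w (yR³w ∧ xRw))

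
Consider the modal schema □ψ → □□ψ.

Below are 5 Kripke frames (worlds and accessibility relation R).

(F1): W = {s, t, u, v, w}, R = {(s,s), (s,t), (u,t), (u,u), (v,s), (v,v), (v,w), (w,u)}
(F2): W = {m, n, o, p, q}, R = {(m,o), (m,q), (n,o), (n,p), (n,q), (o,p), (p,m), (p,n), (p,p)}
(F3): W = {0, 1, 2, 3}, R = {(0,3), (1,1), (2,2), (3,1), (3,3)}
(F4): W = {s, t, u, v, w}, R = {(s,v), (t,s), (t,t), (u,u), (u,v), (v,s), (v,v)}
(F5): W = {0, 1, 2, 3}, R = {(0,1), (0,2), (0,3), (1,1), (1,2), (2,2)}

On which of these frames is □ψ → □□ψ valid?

(F5)

The schema corresponds to transitivity: ∀x ∀y ∀z (Rxy ∧ Ryz → Rxz).
(F1): fails — Rwu and Rut but not Rwt.
(F2): fails — Rop and Rpm but not Rom.
(F3): fails — R03 and R31 but not R01.
(F4): fails — Ruv and Rvs but not Rus.
(F5): ✓.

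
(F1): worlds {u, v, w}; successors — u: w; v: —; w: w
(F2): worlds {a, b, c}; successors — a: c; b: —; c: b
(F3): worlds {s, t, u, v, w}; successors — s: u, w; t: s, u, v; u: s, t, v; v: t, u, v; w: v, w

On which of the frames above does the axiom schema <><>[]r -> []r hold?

(F1)

This is the axiom for a generalized confluence (Geach) condition; its first-order frame correspondent is forall x forall y forall z ((x R^2 y & xRz) -> exists w (yRw & z = w)).
(F1): ✓.
(F2): fails — aR²b, aRc but no w with bRw and c=w.
(F3): fails — sR²t, sRw but no w* with tRw* and w=w*.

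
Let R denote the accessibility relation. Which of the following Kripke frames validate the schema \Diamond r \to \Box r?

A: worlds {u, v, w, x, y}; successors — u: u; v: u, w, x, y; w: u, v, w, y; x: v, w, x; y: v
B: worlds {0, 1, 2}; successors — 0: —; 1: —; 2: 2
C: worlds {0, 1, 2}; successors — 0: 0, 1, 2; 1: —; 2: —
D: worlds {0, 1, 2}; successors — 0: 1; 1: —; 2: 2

B, D

The schema corresponds to partial functionality: \forall x \forall y \forall z (Rxy \wedge Rxz \to y = z).
A: fails — v sees both u and w.
B: ✓.
C: fails — 0 sees both 0 and 1.
D: ✓.
Valid on: B, D.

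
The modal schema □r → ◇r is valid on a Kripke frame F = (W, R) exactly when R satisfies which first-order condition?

seriality: ∀x ∃y Rxy

Suppose □r→◇r is valid. At any x set V(r)=W. Then □r at x, so ◇r at x, so x has a successor.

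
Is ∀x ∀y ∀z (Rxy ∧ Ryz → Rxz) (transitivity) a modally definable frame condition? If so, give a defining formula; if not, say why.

This is a Sahlqvist condition; the 4 axiom □r → □□r defines it.

Yes, by □r → □□r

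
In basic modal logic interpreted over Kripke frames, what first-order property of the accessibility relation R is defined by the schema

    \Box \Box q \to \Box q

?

Suppose □□q→□q is valid. Take Rxy and set V(q)={w : xR²w}. Then □□q at x, so □q at x, so q at y, i.e. ∃z(Rxz∧Rzy).

Density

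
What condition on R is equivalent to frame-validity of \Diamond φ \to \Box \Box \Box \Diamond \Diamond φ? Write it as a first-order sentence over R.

\forall x \forall y \forall z ((xRy \wedge x R^3 z) \to \exists w (y = w \wedge z R^2 w))

This is a Sahlqvist (Geach-type) schema ◇^1□^0φ → □^3◇^2φ.
First-order correspondent: \forall x \forall y \forall z ((xRy \wedge x R^3 z) \to \exists w (y = w \wedge z R^2 w)).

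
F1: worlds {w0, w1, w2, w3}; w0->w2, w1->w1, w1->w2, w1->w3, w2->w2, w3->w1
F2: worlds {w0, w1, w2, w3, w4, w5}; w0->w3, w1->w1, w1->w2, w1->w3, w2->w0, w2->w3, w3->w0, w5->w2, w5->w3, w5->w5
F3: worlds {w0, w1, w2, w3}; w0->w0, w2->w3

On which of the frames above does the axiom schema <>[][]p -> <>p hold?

F1, F2

Frame correspondent (Sahlqvist): forall x forall y (xRy -> exists w (y R^2 w & xRw)) — i.e. a generalized confluence (Geach) condition.
F1: condition met.
F2: condition met.
F3: fails — w2Rw3 but no w with w3R²w and w2Rw.
Valid on: F1, F2.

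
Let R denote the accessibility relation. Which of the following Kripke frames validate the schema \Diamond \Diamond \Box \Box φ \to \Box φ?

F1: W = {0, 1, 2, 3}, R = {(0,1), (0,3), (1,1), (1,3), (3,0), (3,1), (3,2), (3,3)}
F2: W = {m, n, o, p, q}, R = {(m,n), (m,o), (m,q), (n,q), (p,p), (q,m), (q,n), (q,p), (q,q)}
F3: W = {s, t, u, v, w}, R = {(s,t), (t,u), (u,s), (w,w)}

F3

The schema corresponds to a generalized confluence (Geach) condition: \forall x \forall y \forall z ((x R^2 y \wedge xRz) \to \exists w (y R^2 w \wedge z = w)).
F1: fails — 0R²2, 0R1 but no w with 2R²w and 1=w.
F2: fails — mR²m, mRo but no w with mR²w and o=w.
F3: condition met.
Valid on: F3.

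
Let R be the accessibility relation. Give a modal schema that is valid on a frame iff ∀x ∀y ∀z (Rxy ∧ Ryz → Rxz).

The condition is transitivity. The 4 schema □r → □□r defines it.
Suppose □r→□□r is valid. Take Rxy, Ryz and set V(r)={w : Rxw}. Then □r at x, so □□r at x, so □r at y, so r at z, i.e. Rxz.

□r → □□r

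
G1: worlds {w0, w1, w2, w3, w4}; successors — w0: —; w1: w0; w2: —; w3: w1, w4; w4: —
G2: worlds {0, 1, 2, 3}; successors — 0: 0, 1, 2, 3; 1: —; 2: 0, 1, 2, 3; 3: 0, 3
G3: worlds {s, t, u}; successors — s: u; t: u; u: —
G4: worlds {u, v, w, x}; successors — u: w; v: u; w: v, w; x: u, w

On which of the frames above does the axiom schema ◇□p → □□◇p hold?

This is the axiom for a generalized confluence (Geach) condition; its first-order frame correspondent is ∀x ∀y ∀z ((xRy ∧ xR²z) → ∃w (yRw ∧ zRw)).
G1: fails — w3Rw1, w3R²w0 but no w with w1Rw and w0Rw.
G2: fails — 0R0, 0R²1 but no w with 0Rw and 1Rw.
G3: satisfies the condition.
G4: fails — uRw, uR²v but no t with wRt and vRt.

G3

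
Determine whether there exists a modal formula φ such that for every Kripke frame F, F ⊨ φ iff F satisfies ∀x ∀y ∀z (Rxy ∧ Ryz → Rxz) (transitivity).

Yes — defined by □q → □□q

The condition is transitivity. A defining modal formula is □q → □□q.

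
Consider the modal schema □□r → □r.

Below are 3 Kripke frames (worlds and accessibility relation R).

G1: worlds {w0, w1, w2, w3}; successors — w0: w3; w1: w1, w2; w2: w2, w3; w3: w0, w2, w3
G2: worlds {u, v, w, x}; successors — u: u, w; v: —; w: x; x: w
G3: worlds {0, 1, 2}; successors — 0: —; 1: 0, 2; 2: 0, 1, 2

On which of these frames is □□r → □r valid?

This is the axiom for density; its first-order frame correspondent is ∀x ∀y (Rxy → ∃z (Rxz ∧ Rzy)).
G1: holds.
G2: fails — Rxw but no z with Rxz and Rzw.
G3: holds.

G1, G3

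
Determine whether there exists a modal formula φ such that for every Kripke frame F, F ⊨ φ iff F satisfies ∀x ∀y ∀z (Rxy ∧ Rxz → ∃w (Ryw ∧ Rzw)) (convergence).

Definable; ◇□p → □◇p defines it

The condition is convergence. A defining modal formula is ◇□p → □◇p.
Suppose ◇□p→□◇p is valid. Take Rxy, Rxz and set V(p)={w : Ryw}. Then □p at y so ◇□p at x, so □◇p at x, so ◇p at z, giving w with Rzw and Ryw.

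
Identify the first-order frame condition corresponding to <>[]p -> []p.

This is frame-equivalent to ◇p → □◇p (substitute ¬p for p and contrapose).
Suppose ◇p→□◇p is valid. Take Rxy, Rxz and set V(p)={y}. Then ◇p at x, so □◇p at x, so ◇p at z, so some w with Rzw has p; w=y, i.e. Rzy. By symmetry of the argument, Ryz.

The Euclidean property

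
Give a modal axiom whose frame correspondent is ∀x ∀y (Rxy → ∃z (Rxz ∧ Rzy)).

The condition is density. The C4 schema □□q → □q defines it.
Suppose □□q→□q is valid. Take Rxy and set V(q)={w : xR²w}. Then □□q at x, so □q at x, so q at y, i.e. ∃z(Rxz∧Rzy).

□□q → □q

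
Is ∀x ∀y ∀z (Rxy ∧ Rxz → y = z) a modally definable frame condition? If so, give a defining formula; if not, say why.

This is a Sahlqvist condition; the CD axiom ◇p → □p defines it.

Yes, by ◇p → □p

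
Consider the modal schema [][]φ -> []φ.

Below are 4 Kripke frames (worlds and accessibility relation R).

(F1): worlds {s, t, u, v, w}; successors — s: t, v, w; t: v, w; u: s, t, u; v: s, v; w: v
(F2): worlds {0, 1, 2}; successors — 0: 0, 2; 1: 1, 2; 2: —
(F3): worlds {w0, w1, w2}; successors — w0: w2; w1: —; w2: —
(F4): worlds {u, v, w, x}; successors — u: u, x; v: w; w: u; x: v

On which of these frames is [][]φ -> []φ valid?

(F2)

This is the axiom for density; its first-order frame correspondent is forall x forall y (Rxy -> exists z (Rxz & Rzy)).
(F1): fails — Rtw but no z with Rtz and Rzw.
(F2): holds.
(F3): fails — Rw0w2 but no z with Rw0z and Rzw2.
(F4): fails — Rvw but no z with Rvz and Rzw.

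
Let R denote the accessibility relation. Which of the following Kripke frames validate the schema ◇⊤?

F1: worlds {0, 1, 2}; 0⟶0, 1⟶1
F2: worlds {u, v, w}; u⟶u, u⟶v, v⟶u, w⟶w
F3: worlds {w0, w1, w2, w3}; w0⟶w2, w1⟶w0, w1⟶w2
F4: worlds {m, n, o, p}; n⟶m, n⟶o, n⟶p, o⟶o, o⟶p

F2

This is the axiom for seriality; its first-order frame correspondent is ∀x ∃y Rxy.
F1: fails — world 2 has no successor.
F2: condition met.
F3: fails — world w2 has no successor.
F4: fails — world m has no successor.
Valid on: F2.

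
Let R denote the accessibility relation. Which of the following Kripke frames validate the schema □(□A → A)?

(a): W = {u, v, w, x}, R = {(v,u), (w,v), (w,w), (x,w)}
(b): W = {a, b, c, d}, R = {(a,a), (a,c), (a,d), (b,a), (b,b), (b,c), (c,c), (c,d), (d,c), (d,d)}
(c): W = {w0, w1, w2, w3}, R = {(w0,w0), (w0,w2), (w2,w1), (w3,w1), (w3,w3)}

(b)

This is the axiom for shift-reflexivity; its first-order frame correspondent is ∀x ∀y (Rxy → Ryy).
(a): fails — Rvu but not Ruu.
(b): ✓.
(c): fails — Rw3w1 but not Rw1w1.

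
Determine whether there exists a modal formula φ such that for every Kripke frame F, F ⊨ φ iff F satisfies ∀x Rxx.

The condition is reflexivity. A defining modal formula is □q → q.
Suppose □q→q is valid. At any x set V(q)={w : Rxw}. Then □q holds at x, so q holds at x, i.e. Rxx.

Definable; □q → q defines it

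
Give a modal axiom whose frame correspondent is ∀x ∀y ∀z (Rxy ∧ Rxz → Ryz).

◇q → □◇q

A defining formula is ◇q → □◇q (the 5 axiom).
Suppose ◇q→□◇q is valid. Take Rxy, Rxz and set V(q)={y}. Then ◇q at x, so □◇q at x, so ◇q at z, so some w with Rzw has q; w=y, i.e. Rzy. By symmetry of the argument, Ryz.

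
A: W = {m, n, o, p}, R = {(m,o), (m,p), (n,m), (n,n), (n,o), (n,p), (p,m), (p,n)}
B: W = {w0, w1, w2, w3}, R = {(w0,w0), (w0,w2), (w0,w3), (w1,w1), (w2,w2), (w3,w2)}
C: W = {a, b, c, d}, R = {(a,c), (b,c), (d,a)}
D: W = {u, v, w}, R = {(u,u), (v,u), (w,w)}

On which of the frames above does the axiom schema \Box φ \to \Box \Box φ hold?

Frame correspondent (Sahlqvist): \forall x \forall y \forall z (Rxy \wedge Ryz \to Rxz) — i.e. transitivity.
A: fails — Rpm and Rmo but not Rpo.
B: ✓.
C: fails — Rda and Rac but not Rdc.
D: ✓.
Valid on: B, D.

B, D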